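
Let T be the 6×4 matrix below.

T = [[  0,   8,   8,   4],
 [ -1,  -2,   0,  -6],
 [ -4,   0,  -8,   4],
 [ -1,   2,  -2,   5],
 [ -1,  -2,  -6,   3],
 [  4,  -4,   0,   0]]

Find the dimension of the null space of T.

Row reduce to echelon form.
Swap R1 ↔ R2
R3 ← R3 − (4)·R1: [0, 8, -8, 28]
R4 ← R4 − R1: [0, 4, -2, 11]
R5 ← R5 − R1: [0, 0, -6, 9]
R6 ← R6 + (4)·R1: [0, -12, 0, -24]
R3 ← R3 − R2: [0, 0, -16, 24]
R4 ← R4 − (1/2)·R2: [0, 0, -6, 9]
R6 ← R6 + (3/2)·R2: [0, 0, 12, -18]
R4 ← R4 − (3/8)·R3: [0, 0, 0, 0]
R5 ← R5 − (3/8)·R3: [0, 0, 0, 0]
R6 ← R6 + (3/4)·R3: [0, 0, 0, 0]
3 nonzero rows, so rank(T) = 3.
T has 4 columns; by rank–nullity, nullity = 4 − 3 = 1.

1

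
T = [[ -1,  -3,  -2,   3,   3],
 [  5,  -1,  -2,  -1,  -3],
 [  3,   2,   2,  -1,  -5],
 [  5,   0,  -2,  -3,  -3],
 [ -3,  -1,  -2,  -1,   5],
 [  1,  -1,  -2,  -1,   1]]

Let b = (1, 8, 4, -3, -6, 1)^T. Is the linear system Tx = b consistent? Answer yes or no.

Row reduce the augmented matrix [T | b].
R2 ← R2 + (5)·R1: [0, -16, -12, 14, 12, 13]
R3 ← R3 + (3)·R1: [0, -7, -4, 8, 4, 7]
R4 ← R4 + (5)·R1: [0, -15, -12, 12, 12, 2]
R5 ← R5 − (3)·R1: [0, 8, 4, -10, -4, -9]
R6 ← R6 + R1: [0, -4, -4, 2, 4, 2]
R3 ← R3 − (7/16)·R2: [0, 0, 5/4, 15/8, -5/4, 21/16]
R4 ← R4 − (15/16)·R2: [0, 0, -3/4, -9/8, 3/4, -163/16]
R5 ← R5 + (1/2)·R2: [0, 0, -2, -3, 2, -5/2]
R6 ← R6 − (1/4)·R2: [0, 0, -1, -3/2, 1, -5/4]
R4 ← R4 + (3/5)·R3: [0, 0, 0, 0, 0, -47/5]
R5 ← R5 + (8/5)·R3: [0, 0, 0, 0, 0, -2/5]
R6 ← R6 + (4/5)·R3: [0, 0, 0, 0, 0, -1/5]
R5 ← R5 − (2/47)·R4: [0, 0, 0, 0, 0, 0]
R6 ← R6 − (1/47)·R4: [0, 0, 0, 0, 0, 0]
The echelon form has 4 nonzero rows; the last pivot sits in the augmented column, so rank(T) = 3 but rank([T|b]) = 4.
Since the ranks differ, the system is inconsistent.

no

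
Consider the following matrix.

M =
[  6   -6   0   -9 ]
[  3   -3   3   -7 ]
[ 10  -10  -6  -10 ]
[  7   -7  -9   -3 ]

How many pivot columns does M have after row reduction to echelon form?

2

Row reduce to echelon form.
R2 ← R2 − (1/2)·R1: [0, 0, 3, -5/2]
R3 ← R3 − (5/3)·R1: [0, 0, -6, 5]
R4 ← R4 − (7/6)·R1: [0, 0, -9, 15/2]
R3 ← R3 + (2)·R2: [0, 0, 0, 0]
R4 ← R4 + (3)·R2: [0, 0, 0, 0]
Echelon form has 2 nonzero rows, so rank(M) = 2.
Each nonzero row contributes one pivot column: 2 pivot columns.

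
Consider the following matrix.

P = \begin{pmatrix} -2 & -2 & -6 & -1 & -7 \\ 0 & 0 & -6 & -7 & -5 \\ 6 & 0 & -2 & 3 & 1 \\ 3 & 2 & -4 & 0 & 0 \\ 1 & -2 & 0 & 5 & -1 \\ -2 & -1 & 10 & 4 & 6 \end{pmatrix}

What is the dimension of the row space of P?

Row reduce to echelon form.
R3 ← R3 + (3)·R1: [0, -6, -20, 0, -20]
R4 ← R4 + (3/2)·R1: [0, -1, -13, -3/2, -21/2]
R5 ← R5 + (1/2)·R1: [0, -3, -3, 9/2, -9/2]
R6 ← R6 − R1: [0, 1, 16, 5, 13]
Swap R2 ↔ R3
R4 ← R4 − (1/6)·R2: [0, 0, -29/3, -3/2, -43/6]
R5 ← R5 − (1/2)·R2: [0, 0, 7, 9/2, 11/2]
R6 ← R6 + (1/6)·R2: [0, 0, 38/3, 5, 29/3]
R4 ← R4 − (29/18)·R3: [0, 0, 0, 88/9, 8/9]
R5 ← R5 + (7/6)·R3: [0, 0, 0, -11/3, -1/3]
R6 ← R6 + (19/9)·R3: [0, 0, 0, -88/9, -8/9]
R5 ← R5 + (3/8)·R4: [0, 0, 0, 0, 0]
R6 ← R6 + R4: [0, 0, 0, 0, 0]
Echelon form has 4 nonzero rows, so rank(P) = 4.
The row space has dimension equal to the rank: 4.

4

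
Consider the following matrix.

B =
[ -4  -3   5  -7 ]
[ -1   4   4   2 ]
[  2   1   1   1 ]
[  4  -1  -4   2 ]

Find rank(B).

3

Row reduce to echelon form.
R2 ← R2 − (1/4)·R1: [0, 19/4, 11/4, 15/4]
R3 ← R3 + (1/2)·R1: [0, -1/2, 7/2, -5/2]
R4 ← R4 + R1: [0, -4, 1, -5]
R3 ← R3 + (2/19)·R2: [0, 0, 72/19, -40/19]
R4 ← R4 + (16/19)·R2: [0, 0, 63/19, -35/19]
R4 ← R4 − (7/8)·R3: [0, 0, 0, 0]
Echelon form has 3 nonzero rows, so rank(B) = 3.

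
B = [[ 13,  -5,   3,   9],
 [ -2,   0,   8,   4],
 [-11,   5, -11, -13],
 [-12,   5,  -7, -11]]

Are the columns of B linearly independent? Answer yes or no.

Row reduce B to echelon form.
R2 ← R2 + (2/13)·R1: [0, -10/13, 110/13, 70/13]
R3 ← R3 + (11/13)·R1: [0, 10/13, -110/13, -70/13]
R4 ← R4 + (12/13)·R1: [0, 5/13, -55/13, -35/13]
R3 ← R3 + R2: [0, 0, 0, 0]
R4 ← R4 + (1/2)·R2: [0, 0, 0, 0]
2 pivots among 4 columns.
Only 2 < 4 pivot columns, so the columns are linearly dependent.

no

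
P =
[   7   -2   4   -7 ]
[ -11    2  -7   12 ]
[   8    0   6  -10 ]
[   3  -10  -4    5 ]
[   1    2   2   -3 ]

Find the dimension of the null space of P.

Row reduce to echelon form.
R2 ← R2 + (11/7)·R1: [0, -8/7, -5/7, 1]
R3 ← R3 − (8/7)·R1: [0, 16/7, 10/7, -2]
R4 ← R4 − (3/7)·R1: [0, -64/7, -40/7, 8]
R5 ← R5 − (1/7)·R1: [0, 16/7, 10/7, -2]
R3 ← R3 + (2)·R2: [0, 0, 0, 0]
R4 ← R4 − (8)·R2: [0, 0, 0, 0]
R5 ← R5 + (2)·R2: [0, 0, 0, 0]
2 nonzero rows, so rank(P) = 2.
P has 4 columns; by rank–nullity, nullity = 4 − 2 = 2.

2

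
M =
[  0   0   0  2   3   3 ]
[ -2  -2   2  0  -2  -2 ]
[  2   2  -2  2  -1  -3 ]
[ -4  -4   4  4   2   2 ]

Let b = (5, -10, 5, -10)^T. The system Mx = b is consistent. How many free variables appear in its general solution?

Row reduce the augmented matrix [M | b].
Swap R1 ↔ R2
R3 ← R3 + R1: [0, 0, 0, 2, -3, -5, -5]
R4 ← R4 − (2)·R1: [0, 0, 0, 4, 6, 6, 10]
R3 ← R3 − R2: [0, 0, 0, 0, -6, -8, -10]
R4 ← R4 − (2)·R2: [0, 0, 0, 0, 0, 0, 0]
The echelon form has 3 nonzero rows, and every pivot lies in the first 6 columns, so rank(M) = rank([M|b]) = 3.
The system is consistent.
Free variables = (unknowns) − (rank) = 6 − 3 = 3.

3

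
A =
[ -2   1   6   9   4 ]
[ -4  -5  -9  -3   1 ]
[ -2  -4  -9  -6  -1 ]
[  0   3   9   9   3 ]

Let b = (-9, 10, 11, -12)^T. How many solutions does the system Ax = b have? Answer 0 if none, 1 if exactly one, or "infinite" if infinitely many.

infinite

Row reduce the augmented matrix [A | b].
R2 ← R2 − (2)·R1: [0, -7, -21, -21, -7, 28]
R3 ← R3 − R1: [0, -5, -15, -15, -5, 20]
R3 ← R3 − (5/7)·R2: [0, 0, 0, 0, 0, 0]
R4 ← R4 + (3/7)·R2: [0, 0, 0, 0, 0, 0]
The echelon form has 2 nonzero rows, and every pivot lies in the first 5 columns, so rank(A) = rank([A|b]) = 2.
The system is consistent.
rank = 2 < 5 unknowns, so there are infinitely many solutions.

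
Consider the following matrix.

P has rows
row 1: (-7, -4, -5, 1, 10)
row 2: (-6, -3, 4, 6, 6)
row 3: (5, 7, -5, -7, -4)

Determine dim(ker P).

2

Row reduce to echelon form.
R2 ← R2 − (6/7)·R1: [0, 3/7, 58/7, 36/7, -18/7]
R3 ← R3 + (5/7)·R1: [0, 29/7, -60/7, -44/7, 22/7]
R3 ← R3 − (29/3)·R2: [0, 0, -266/3, -56, 28]
3 nonzero rows, so rank(P) = 3.
P has 5 columns; by rank–nullity, nullity = 5 − 3 = 2.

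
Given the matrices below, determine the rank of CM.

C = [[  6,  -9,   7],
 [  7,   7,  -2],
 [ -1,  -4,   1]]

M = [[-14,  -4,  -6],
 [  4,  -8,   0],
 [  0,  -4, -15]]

3

First compute CM:
[[-120,  20, -141],
 [-70, -76, -12],
 [ -2,  32,  -9]]
Now row reduce the product.
R2 ← R2 − (7/12)·R1: [0, -263/3, 281/4]
R3 ← R3 − (1/60)·R1: [0, 95/3, -133/20]
R3 ← R3 + (95/263)·R2: [0, 0, 24624/1315]
3 nonzero rows, so rank(CM) = 3.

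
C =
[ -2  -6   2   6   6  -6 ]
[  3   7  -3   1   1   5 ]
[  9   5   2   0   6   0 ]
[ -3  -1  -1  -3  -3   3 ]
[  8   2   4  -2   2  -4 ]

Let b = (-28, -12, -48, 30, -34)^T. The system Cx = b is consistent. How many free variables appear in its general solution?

2

Row reduce the augmented matrix [C | b].
R2 ← R2 + (3/2)·R1: [0, -2, 0, 10, 10, -4, -54]
R3 ← R3 + (9/2)·R1: [0, -22, 11, 27, 33, -27, -174]
R4 ← R4 − (3/2)·R1: [0, 8, -4, -12, -12, 12, 72]
R5 ← R5 + (4)·R1: [0, -22, 12, 22, 26, -28, -146]
R3 ← R3 − (11)·R2: [0, 0, 11, -83, -77, 17, 420]
R4 ← R4 + (4)·R2: [0, 0, -4, 28, 28, -4, -144]
R5 ← R5 − (11)·R2: [0, 0, 12, -88, -84, 16, 448]
R4 ← R4 + (4/11)·R3: [0, 0, 0, -24/11, 0, 24/11, 96/11]
R5 ← R5 − (12/11)·R3: [0, 0, 0, 28/11, 0, -28/11, -112/11]
R5 ← R5 + (7/6)·R4: [0, 0, 0, 0, 0, 0, 0]
The echelon form has 4 nonzero rows, and every pivot lies in the first 6 columns, so rank(C) = rank([C|b]) = 4.
The system is consistent.
Free variables = (unknowns) − (rank) = 6 − 4 = 2.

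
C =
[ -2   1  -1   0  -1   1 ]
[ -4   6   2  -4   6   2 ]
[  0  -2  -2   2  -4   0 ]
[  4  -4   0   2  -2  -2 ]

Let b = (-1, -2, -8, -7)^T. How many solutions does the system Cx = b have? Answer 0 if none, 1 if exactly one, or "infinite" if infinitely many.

0

Row reduce the augmented matrix [C | b].
R2 ← R2 − (2)·R1: [0, 4, 4, -4, 8, 0, 0]
R4 ← R4 + (2)·R1: [0, -2, -2, 2, -4, 0, -9]
R3 ← R3 + (1/2)·R2: [0, 0, 0, 0, 0, 0, -8]
R4 ← R4 + (1/2)·R2: [0, 0, 0, 0, 0, 0, -9]
R4 ← R4 − (9/8)·R3: [0, 0, 0, 0, 0, 0, 0]
The echelon form has 3 nonzero rows; the last pivot sits in the augmented column, so rank(C) = 2 but rank([C|b]) = 3.
Since the ranks differ, the system is inconsistent.
It has no solutions.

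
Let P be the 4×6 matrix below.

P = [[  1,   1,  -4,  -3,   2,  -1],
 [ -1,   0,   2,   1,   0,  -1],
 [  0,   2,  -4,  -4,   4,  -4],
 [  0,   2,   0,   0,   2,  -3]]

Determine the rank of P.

3

Row reduce to echelon form.
R2 ← R2 + R1: [0, 1, -2, -2, 2, -2]
R3 ← R3 − (2)·R2: [0, 0, 0, 0, 0, 0]
R4 ← R4 − (2)·R2: [0, 0, 4, 4, -2, 1]
Swap R3 ↔ R4
Echelon form has 3 nonzero rows, so rank(P) = 3.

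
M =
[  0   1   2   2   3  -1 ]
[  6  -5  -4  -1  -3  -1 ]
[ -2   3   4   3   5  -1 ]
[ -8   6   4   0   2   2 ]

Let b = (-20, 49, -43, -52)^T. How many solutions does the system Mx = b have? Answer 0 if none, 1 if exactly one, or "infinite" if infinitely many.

Row reduce the augmented matrix [M | b].
Swap R1 ↔ R2
R3 ← R3 + (1/3)·R1: [0, 4/3, 8/3, 8/3, 4, -4/3, -80/3]
R4 ← R4 + (4/3)·R1: [0, -2/3, -4/3, -4/3, -2, 2/3, 40/3]
R3 ← R3 − (4/3)·R2: [0, 0, 0, 0, 0, 0, 0]
R4 ← R4 + (2/3)·R2: [0, 0, 0, 0, 0, 0, 0]
The echelon form has 2 nonzero rows, and every pivot lies in the first 6 columns, so rank(M) = rank([M|b]) = 2.
The system is consistent.
rank = 2 < 6 unknowns, so there are infinitely many solutions.

infinite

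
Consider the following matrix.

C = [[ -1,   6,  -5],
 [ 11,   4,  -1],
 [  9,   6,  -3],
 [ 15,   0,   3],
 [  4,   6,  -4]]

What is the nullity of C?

Row reduce to echelon form.
R2 ← R2 + (11)·R1: [0, 70, -56]
R3 ← R3 + (9)·R1: [0, 60, -48]
R4 ← R4 + (15)·R1: [0, 90, -72]
R5 ← R5 + (4)·R1: [0, 30, -24]
R3 ← R3 − (6/7)·R2: [0, 0, 0]
R4 ← R4 − (9/7)·R2: [0, 0, 0]
R5 ← R5 − (3/7)·R2: [0, 0, 0]
2 nonzero rows, so rank(C) = 2.
C has 3 columns; by rank–nullity, nullity = 3 − 2 = 1.

1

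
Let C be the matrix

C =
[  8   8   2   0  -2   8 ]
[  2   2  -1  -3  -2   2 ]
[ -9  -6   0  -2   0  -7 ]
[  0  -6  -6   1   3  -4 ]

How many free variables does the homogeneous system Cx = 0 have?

3

Row reduce to echelon form.
R2 ← R2 − (1/4)·R1: [0, 0, -3/2, -3, -3/2, 0]
R3 ← R3 + (9/8)·R1: [0, 3, 9/4, -2, -9/4, 2]
Swap R2 ↔ R3
R4 ← R4 + (2)·R2: [0, 0, -3/2, -3, -3/2, 0]
R4 ← R4 − R3: [0, 0, 0, 0, 0, 0]
3 nonzero rows, so rank(C) = 3.
C has 6 columns; by rank–nullity, nullity = 6 − 3 = 3.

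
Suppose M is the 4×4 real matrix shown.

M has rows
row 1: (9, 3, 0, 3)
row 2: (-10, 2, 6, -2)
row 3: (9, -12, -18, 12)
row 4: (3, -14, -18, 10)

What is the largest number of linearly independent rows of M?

3

Row reduce to echelon form.
R2 ← R2 + (10/9)·R1: [0, 16/3, 6, 4/3]
R3 ← R3 − R1: [0, -15, -18, 9]
R4 ← R4 − (1/3)·R1: [0, -15, -18, 9]
R3 ← R3 + (45/16)·R2: [0, 0, -9/8, 51/4]
R4 ← R4 + (45/16)·R2: [0, 0, -9/8, 51/4]
R4 ← R4 − R3: [0, 0, 0, 0]
Echelon form has 3 nonzero rows, so rank(M) = 3.
The rank gives the maximum number of linearly independent rows: 3.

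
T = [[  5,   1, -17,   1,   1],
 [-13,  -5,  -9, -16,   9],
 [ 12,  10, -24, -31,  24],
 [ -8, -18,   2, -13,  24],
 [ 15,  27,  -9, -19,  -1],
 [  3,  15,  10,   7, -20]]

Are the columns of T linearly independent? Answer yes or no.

yes

Row reduce T to echelon form.
R2 ← R2 + (13/5)·R1: [0, -12/5, -266/5, -67/5, 58/5]
R3 ← R3 − (12/5)·R1: [0, 38/5, 84/5, -167/5, 108/5]
R4 ← R4 + (8/5)·R1: [0, -82/5, -126/5, -57/5, 128/5]
R5 ← R5 − (3)·R1: [0, 24, 42, -22, -4]
R6 ← R6 − (3/5)·R1: [0, 72/5, 101/5, 32/5, -103/5]
R3 ← R3 + (19/6)·R2: [0, 0, -455/3, -455/6, 175/3]
R4 ← R4 − (41/6)·R2: [0, 0, 1015/3, 481/6, -161/3]
R5 ← R5 + (10)·R2: [0, 0, -490, -156, 112]
R6 ← R6 + (6)·R2: [0, 0, -299, -74, 49]
R4 ← R4 + (29/13)·R3: [0, 0, 0, -89, 994/13]
R5 ← R5 − (42/13)·R3: [0, 0, 0, 89, -994/13]
R6 ← R6 − (69/35)·R3: [0, 0, 0, 151/2, -66]
R5 ← R5 + R4: [0, 0, 0, 0, 0]
R6 ← R6 + (151/178)·R4: [0, 0, 0, 0, -1315/1157]
Swap R5 ↔ R6
5 pivots among 5 columns.
Every column is a pivot column, so the columns are linearly independent.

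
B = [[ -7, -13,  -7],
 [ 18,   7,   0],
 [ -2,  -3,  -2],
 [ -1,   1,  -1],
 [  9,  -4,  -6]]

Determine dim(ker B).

Row reduce to echelon form.
R2 ← R2 + (18/7)·R1: [0, -185/7, -18]
R3 ← R3 − (2/7)·R1: [0, 5/7, 0]
R4 ← R4 − (1/7)·R1: [0, 20/7, 0]
R5 ← R5 + (9/7)·R1: [0, -145/7, -15]
R3 ← R3 + (1/37)·R2: [0, 0, -18/37]
R4 ← R4 + (4/37)·R2: [0, 0, -72/37]
R5 ← R5 − (29/37)·R2: [0, 0, -33/37]
R4 ← R4 − (4)·R3: [0, 0, 0]
R5 ← R5 − (11/6)·R3: [0, 0, 0]
3 nonzero rows, so rank(B) = 3.
B has 3 columns; by rank–nullity, nullity = 3 − 3 = 0.

0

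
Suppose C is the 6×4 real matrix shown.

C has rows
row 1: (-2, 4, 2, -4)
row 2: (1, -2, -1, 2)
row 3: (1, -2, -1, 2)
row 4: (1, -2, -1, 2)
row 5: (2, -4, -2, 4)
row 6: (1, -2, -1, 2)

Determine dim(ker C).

3

Row reduce to echelon form.
R2 ← R2 + (1/2)·R1: [0, 0, 0, 0]
R3 ← R3 + (1/2)·R1: [0, 0, 0, 0]
R4 ← R4 + (1/2)·R1: [0, 0, 0, 0]
R5 ← R5 + R1: [0, 0, 0, 0]
R6 ← R6 + (1/2)·R1: [0, 0, 0, 0]
1 nonzero row, so rank(C) = 1.
C has 4 columns; by rank–nullity, nullity = 4 − 1 = 3.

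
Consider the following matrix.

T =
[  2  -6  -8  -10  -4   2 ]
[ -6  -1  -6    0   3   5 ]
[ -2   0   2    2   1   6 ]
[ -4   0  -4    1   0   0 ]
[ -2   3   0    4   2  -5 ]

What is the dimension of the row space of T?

Row reduce to echelon form.
R2 ← R2 + (3)·R1: [0, -19, -30, -30, -9, 11]
R3 ← R3 + R1: [0, -6, -6, -8, -3, 8]
R4 ← R4 + (2)·R1: [0, -12, -20, -19, -8, 4]
R5 ← R5 + R1: [0, -3, -8, -6, -2, -3]
R3 ← R3 − (6/19)·R2: [0, 0, 66/19, 28/19, -3/19, 86/19]
R4 ← R4 − (12/19)·R2: [0, 0, -20/19, -1/19, -44/19, -56/19]
R5 ← R5 − (3/19)·R2: [0, 0, -62/19, -24/19, -11/19, -90/19]
R4 ← R4 + (10/33)·R3: [0, 0, 0, 13/33, -26/11, -52/33]
R5 ← R5 + (31/33)·R3: [0, 0, 0, 4/33, -8/11, -16/33]
R5 ← R5 − (4/13)·R4: [0, 0, 0, 0, 0, 0]
Echelon form has 4 nonzero rows, so rank(T) = 4.
The row space has dimension equal to the rank: 4.

4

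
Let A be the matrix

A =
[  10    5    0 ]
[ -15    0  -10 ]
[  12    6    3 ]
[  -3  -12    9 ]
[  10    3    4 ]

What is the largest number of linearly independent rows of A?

3

Row reduce to echelon form.
R2 ← R2 + (3/2)·R1: [0, 15/2, -10]
R3 ← R3 − (6/5)·R1: [0, 0, 3]
R4 ← R4 + (3/10)·R1: [0, -21/2, 9]
R5 ← R5 − R1: [0, -2, 4]
R4 ← R4 + (7/5)·R2: [0, 0, -5]
R5 ← R5 + (4/15)·R2: [0, 0, 4/3]
R4 ← R4 + (5/3)·R3: [0, 0, 0]
R5 ← R5 − (4/9)·R3: [0, 0, 0]
Echelon form has 3 nonzero rows, so rank(A) = 3.
The rank gives the maximum number of linearly independent rows: 3.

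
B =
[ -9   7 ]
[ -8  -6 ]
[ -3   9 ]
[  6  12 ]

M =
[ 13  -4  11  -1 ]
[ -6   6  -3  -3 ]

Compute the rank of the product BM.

2

First compute BM:
[[-159,  78, -120, -12],
 [-68,  -4, -70,  26],
 [-93,  66, -60, -24],
 [  6,  48,  30, -42]]
Now row reduce the product.
R2 ← R2 − (68/159)·R1: [0, -1980/53, -990/53, 1650/53]
R3 ← R3 − (31/53)·R1: [0, 1080/53, 540/53, -900/53]
R4 ← R4 + (2/53)·R1: [0, 2700/53, 1350/53, -2250/53]
R3 ← R3 + (6/11)·R2: [0, 0, 0, 0]
R4 ← R4 + (15/11)·R2: [0, 0, 0, 0]
2 nonzero rows, so rank(BM) = 2.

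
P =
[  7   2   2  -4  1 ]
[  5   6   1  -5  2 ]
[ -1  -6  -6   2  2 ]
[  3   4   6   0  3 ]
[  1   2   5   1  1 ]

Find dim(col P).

Row reduce to echelon form.
R2 ← R2 − (5/7)·R1: [0, 32/7, -3/7, -15/7, 9/7]
R3 ← R3 + (1/7)·R1: [0, -40/7, -40/7, 10/7, 15/7]
R4 ← R4 − (3/7)·R1: [0, 22/7, 36/7, 12/7, 18/7]
R5 ← R5 − (1/7)·R1: [0, 12/7, 33/7, 11/7, 6/7]
R3 ← R3 + (5/4)·R2: [0, 0, -25/4, -5/4, 15/4]
R4 ← R4 − (11/16)·R2: [0, 0, 87/16, 51/16, 27/16]
R5 ← R5 − (3/8)·R2: [0, 0, 39/8, 19/8, 3/8]
R4 ← R4 + (87/100)·R3: [0, 0, 0, 21/10, 99/20]
R5 ← R5 + (39/50)·R3: [0, 0, 0, 7/5, 33/10]
R5 ← R5 − (2/3)·R4: [0, 0, 0, 0, 0]
Echelon form has 4 nonzero rows, so rank(P) = 4.
The column space has dimension equal to the rank: 4.

4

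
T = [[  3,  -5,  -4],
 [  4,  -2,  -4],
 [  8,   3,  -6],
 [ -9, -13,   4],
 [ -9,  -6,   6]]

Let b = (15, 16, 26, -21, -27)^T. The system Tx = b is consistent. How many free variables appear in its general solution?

1

Row reduce the augmented matrix [T | b].
R2 ← R2 − (4/3)·R1: [0, 14/3, 4/3, -4]
R3 ← R3 − (8/3)·R1: [0, 49/3, 14/3, -14]
R4 ← R4 + (3)·R1: [0, -28, -8, 24]
R5 ← R5 + (3)·R1: [0, -21, -6, 18]
R3 ← R3 − (7/2)·R2: [0, 0, 0, 0]
R4 ← R4 + (6)·R2: [0, 0, 0, 0]
R5 ← R5 + (9/2)·R2: [0, 0, 0, 0]
The echelon form has 2 nonzero rows, and every pivot lies in the first 3 columns, so rank(T) = rank([T|b]) = 2.
The system is consistent.
Free variables = (unknowns) − (rank) = 3 − 2 = 1.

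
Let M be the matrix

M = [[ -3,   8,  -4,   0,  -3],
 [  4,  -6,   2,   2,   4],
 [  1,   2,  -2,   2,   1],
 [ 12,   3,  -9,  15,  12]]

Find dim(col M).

2

Row reduce to echelon form.
R2 ← R2 + (4/3)·R1: [0, 14/3, -10/3, 2, 0]
R3 ← R3 + (1/3)·R1: [0, 14/3, -10/3, 2, 0]
R4 ← R4 + (4)·R1: [0, 35, -25, 15, 0]
R3 ← R3 − R2: [0, 0, 0, 0, 0]
R4 ← R4 − (15/2)·R2: [0, 0, 0, 0, 0]
Echelon form has 2 nonzero rows, so rank(M) = 2.
The column space has dimension equal to the rank: 2.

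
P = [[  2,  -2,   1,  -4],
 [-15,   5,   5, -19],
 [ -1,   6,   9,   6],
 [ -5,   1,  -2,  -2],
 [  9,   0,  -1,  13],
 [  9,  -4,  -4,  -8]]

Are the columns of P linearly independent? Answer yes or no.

Row reduce P to echelon form.
R2 ← R2 + (15/2)·R1: [0, -10, 25/2, -49]
R3 ← R3 + (1/2)·R1: [0, 5, 19/2, 4]
R4 ← R4 + (5/2)·R1: [0, -4, 1/2, -12]
R5 ← R5 − (9/2)·R1: [0, 9, -11/2, 31]
R6 ← R6 − (9/2)·R1: [0, 5, -17/2, 10]
R3 ← R3 + (1/2)·R2: [0, 0, 63/4, -41/2]
R4 ← R4 − (2/5)·R2: [0, 0, -9/2, 38/5]
R5 ← R5 + (9/10)·R2: [0, 0, 23/4, -131/10]
R6 ← R6 + (1/2)·R2: [0, 0, -9/4, -29/2]
R4 ← R4 + (2/7)·R3: [0, 0, 0, 61/35]
R5 ← R5 − (23/63)·R3: [0, 0, 0, -1769/315]
R6 ← R6 + (1/7)·R3: [0, 0, 0, -122/7]
R5 ← R5 + (29/9)·R4: [0, 0, 0, 0]
R6 ← R6 + (10)·R4: [0, 0, 0, 0]
4 pivots among 4 columns.
Every column is a pivot column, so the columns are linearly independent.

yes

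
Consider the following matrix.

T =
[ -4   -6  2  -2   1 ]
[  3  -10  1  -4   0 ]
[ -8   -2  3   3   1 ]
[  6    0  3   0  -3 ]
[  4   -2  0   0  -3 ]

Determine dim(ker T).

0

Row reduce to echelon form.
R2 ← R2 + (3/4)·R1: [0, -29/2, 5/2, -11/2, 3/4]
R3 ← R3 − (2)·R1: [0, 10, -1, 7, -1]
R4 ← R4 + (3/2)·R1: [0, -9, 6, -3, -3/2]
R5 ← R5 + R1: [0, -8, 2, -2, -2]
R3 ← R3 + (20/29)·R2: [0, 0, 21/29, 93/29, -14/29]
R4 ← R4 − (18/29)·R2: [0, 0, 129/29, 12/29, -57/29]
R5 ← R5 − (16/29)·R2: [0, 0, 18/29, 30/29, -70/29]
R4 ← R4 − (43/7)·R3: [0, 0, 0, -135/7, 1]
R5 ← R5 − (6/7)·R3: [0, 0, 0, -12/7, -2]
R5 ← R5 − (4/45)·R4: [0, 0, 0, 0, -94/45]
5 nonzero rows, so rank(T) = 5.
T has 5 columns; by rank–nullity, nullity = 5 − 5 = 0.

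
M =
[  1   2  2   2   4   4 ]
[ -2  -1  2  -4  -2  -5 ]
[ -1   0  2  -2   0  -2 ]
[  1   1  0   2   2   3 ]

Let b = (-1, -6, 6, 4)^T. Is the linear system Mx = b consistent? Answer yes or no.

Row reduce the augmented matrix [M | b].
R2 ← R2 + (2)·R1: [0, 3, 6, 0, 6, 3, -8]
R3 ← R3 + R1: [0, 2, 4, 0, 4, 2, 5]
R4 ← R4 − R1: [0, -1, -2, 0, -2, -1, 5]
R3 ← R3 − (2/3)·R2: [0, 0, 0, 0, 0, 0, 31/3]
R4 ← R4 + (1/3)·R2: [0, 0, 0, 0, 0, 0, 7/3]
R4 ← R4 − (7/31)·R3: [0, 0, 0, 0, 0, 0, 0]
The echelon form has 3 nonzero rows; the last pivot sits in the augmented column, so rank(M) = 2 but rank([M|b]) = 3.
Since the ranks differ, the system is inconsistent.

no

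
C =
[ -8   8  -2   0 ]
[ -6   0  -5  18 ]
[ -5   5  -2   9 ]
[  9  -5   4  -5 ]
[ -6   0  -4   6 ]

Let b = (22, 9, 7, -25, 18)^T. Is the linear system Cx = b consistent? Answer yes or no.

Row reduce the augmented matrix [C | b].
R2 ← R2 − (3/4)·R1: [0, -6, -7/2, 18, -15/2]
R3 ← R3 − (5/8)·R1: [0, 0, -3/4, 9, -27/4]
R4 ← R4 + (9/8)·R1: [0, 4, 7/4, -5, -1/4]
R5 ← R5 − (3/4)·R1: [0, -6, -5/2, 6, 3/2]
R4 ← R4 + (2/3)·R2: [0, 0, -7/12, 7, -21/4]
R5 ← R5 − R2: [0, 0, 1, -12, 9]
R4 ← R4 − (7/9)·R3: [0, 0, 0, 0, 0]
R5 ← R5 + (4/3)·R3: [0, 0, 0, 0, 0]
The echelon form has 3 nonzero rows, and every pivot lies in the first 4 columns, so rank(C) = rank([C|b]) = 3.
The system is consistent.

yes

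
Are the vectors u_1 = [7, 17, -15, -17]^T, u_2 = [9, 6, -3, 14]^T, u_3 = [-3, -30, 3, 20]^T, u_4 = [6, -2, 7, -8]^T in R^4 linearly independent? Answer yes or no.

yes

Form the matrix with these vectors as rows and row reduce.
R2 ← R2 − (9/7)·R1: [0, -111/7, 114/7, 251/7]
R3 ← R3 + (3/7)·R1: [0, -159/7, -24/7, 89/7]
R4 ← R4 − (6/7)·R1: [0, -116/7, 139/7, 46/7]
R3 ← R3 − (53/37)·R2: [0, 0, -990/37, -1430/37]
R4 ← R4 − (116/111)·R2: [0, 0, 105/37, -3430/111]
R4 ← R4 + (7/66)·R3: [0, 0, 0, -35]
4 nonzero rows, so the 4 vectors span a space of dimension 4.
Since 4 = 4, the vectors are linearly independent.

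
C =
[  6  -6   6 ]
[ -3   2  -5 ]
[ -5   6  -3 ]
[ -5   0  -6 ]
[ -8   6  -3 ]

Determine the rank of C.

Row reduce to echelon form.
R2 ← R2 + (1/2)·R1: [0, -1, -2]
R3 ← R3 + (5/6)·R1: [0, 1, 2]
R4 ← R4 + (5/6)·R1: [0, -5, -1]
R5 ← R5 + (4/3)·R1: [0, -2, 5]
R3 ← R3 + R2: [0, 0, 0]
R4 ← R4 − (5)·R2: [0, 0, 9]
R5 ← R5 − (2)·R2: [0, 0, 9]
Swap R3 ↔ R4
R5 ← R5 − R3: [0, 0, 0]
Echelon form has 3 nonzero rows, so rank(C) = 3.

3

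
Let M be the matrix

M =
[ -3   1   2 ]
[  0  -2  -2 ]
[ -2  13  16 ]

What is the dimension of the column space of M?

Row reduce to echelon form.
R3 ← R3 − (2/3)·R1: [0, 37/3, 44/3]
R3 ← R3 + (37/6)·R2: [0, 0, 7/3]
Echelon form has 3 nonzero rows, so rank(M) = 3.
The column space has dimension equal to the rank: 3.

3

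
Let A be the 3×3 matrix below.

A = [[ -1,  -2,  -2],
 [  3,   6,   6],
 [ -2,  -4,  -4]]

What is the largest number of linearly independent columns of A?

1

Row reduce to echelon form.
R2 ← R2 + (3)·R1: [0, 0, 0]
R3 ← R3 − (2)·R1: [0, 0, 0]
Echelon form has 1 nonzero row, so rank(A) = 1.
The rank gives the maximum number of linearly independent columns: 1.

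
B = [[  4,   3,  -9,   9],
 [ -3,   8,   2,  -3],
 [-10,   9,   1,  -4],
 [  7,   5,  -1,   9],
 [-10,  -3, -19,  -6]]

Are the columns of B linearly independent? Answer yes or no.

yes

Row reduce B to echelon form.
R2 ← R2 + (3/4)·R1: [0, 41/4, -19/4, 15/4]
R3 ← R3 + (5/2)·R1: [0, 33/2, -43/2, 37/2]
R4 ← R4 − (7/4)·R1: [0, -1/4, 59/4, -27/4]
R5 ← R5 + (5/2)·R1: [0, 9/2, -83/2, 33/2]
R3 ← R3 − (66/41)·R2: [0, 0, -568/41, 511/41]
R4 ← R4 + (1/41)·R2: [0, 0, 600/41, -273/41]
R5 ← R5 − (18/41)·R2: [0, 0, -1616/41, 609/41]
R4 ← R4 + (75/71)·R3: [0, 0, 0, 462/71]
R5 ← R5 − (202/71)·R3: [0, 0, 0, -1463/71]
R5 ← R5 + (19/6)·R4: [0, 0, 0, 0]
4 pivots among 4 columns.
Every column is a pivot column, so the columns are linearly independent.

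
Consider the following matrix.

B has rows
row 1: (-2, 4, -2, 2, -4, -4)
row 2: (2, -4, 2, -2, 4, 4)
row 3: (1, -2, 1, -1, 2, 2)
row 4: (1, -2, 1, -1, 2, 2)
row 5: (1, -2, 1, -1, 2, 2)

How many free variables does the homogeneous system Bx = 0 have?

Row reduce to echelon form.
R2 ← R2 + R1: [0, 0, 0, 0, 0, 0]
R3 ← R3 + (1/2)·R1: [0, 0, 0, 0, 0, 0]
R4 ← R4 + (1/2)·R1: [0, 0, 0, 0, 0, 0]
R5 ← R5 + (1/2)·R1: [0, 0, 0, 0, 0, 0]
1 nonzero row, so rank(B) = 1.
B has 6 columns; by rank–nullity, nullity = 6 − 1 = 5.

5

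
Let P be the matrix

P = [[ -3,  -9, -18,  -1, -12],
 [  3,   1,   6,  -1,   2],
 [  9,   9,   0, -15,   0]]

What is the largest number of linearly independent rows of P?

Row reduce to echelon form.
R2 ← R2 + R1: [0, -8, -12, -2, -10]
R3 ← R3 + (3)·R1: [0, -18, -54, -18, -36]
R3 ← R3 − (9/4)·R2: [0, 0, -27, -27/2, -27/2]
Echelon form has 3 nonzero rows, so rank(P) = 3.
The rank gives the maximum number of linearly independent rows: 3.

3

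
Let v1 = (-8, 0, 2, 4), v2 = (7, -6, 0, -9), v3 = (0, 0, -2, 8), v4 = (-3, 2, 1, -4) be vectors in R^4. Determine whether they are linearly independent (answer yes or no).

Form the matrix with these vectors as rows and row reduce.
R2 ← R2 + (7/8)·R1: [0, -6, 7/4, -11/2]
R4 ← R4 − (3/8)·R1: [0, 2, 1/4, -11/2]
R4 ← R4 + (1/3)·R2: [0, 0, 5/6, -22/3]
R4 ← R4 + (5/12)·R3: [0, 0, 0, -4]
4 nonzero rows, so the 4 vectors span a space of dimension 4.
Since 4 = 4, the vectors are linearly independent.

yes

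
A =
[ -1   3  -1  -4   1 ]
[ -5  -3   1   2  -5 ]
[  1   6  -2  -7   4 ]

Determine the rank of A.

Row reduce to echelon form.
R2 ← R2 − (5)·R1: [0, -18, 6, 22, -10]
R3 ← R3 + R1: [0, 9, -3, -11, 5]
R3 ← R3 + (1/2)·R2: [0, 0, 0, 0, 0]
Echelon form has 2 nonzero rows, so rank(A) = 2.

2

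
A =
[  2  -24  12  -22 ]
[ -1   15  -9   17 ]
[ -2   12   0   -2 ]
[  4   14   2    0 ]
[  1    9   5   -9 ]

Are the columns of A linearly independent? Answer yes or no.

no

Row reduce A to echelon form.
R2 ← R2 + (1/2)·R1: [0, 3, -3, 6]
R3 ← R3 + R1: [0, -12, 12, -24]
R4 ← R4 − (2)·R1: [0, 62, -22, 44]
R5 ← R5 − (1/2)·R1: [0, 21, -1, 2]
R3 ← R3 + (4)·R2: [0, 0, 0, 0]
R4 ← R4 − (62/3)·R2: [0, 0, 40, -80]
R5 ← R5 − (7)·R2: [0, 0, 20, -40]
Swap R3 ↔ R4
R5 ← R5 − (1/2)·R3: [0, 0, 0, 0]
3 pivots among 4 columns.
Only 3 < 4 pivot columns, so the columns are linearly dependent.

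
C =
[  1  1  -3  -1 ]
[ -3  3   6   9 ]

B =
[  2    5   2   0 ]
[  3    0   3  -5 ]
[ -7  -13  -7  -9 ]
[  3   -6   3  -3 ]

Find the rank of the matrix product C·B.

2

First compute CB:
[[ 23,  50,  23,  25],
 [-12, -147, -12, -96]]
Now row reduce the product.
R2 ← R2 + (12/23)·R1: [0, -2781/23, 0, -1908/23]
2 nonzero rows, so rank(CB) = 2.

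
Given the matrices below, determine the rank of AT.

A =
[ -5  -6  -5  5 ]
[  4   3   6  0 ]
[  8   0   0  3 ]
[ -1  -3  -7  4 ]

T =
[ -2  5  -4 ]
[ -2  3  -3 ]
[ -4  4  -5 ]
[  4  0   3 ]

First compute AT:
[[ 62, -63,  78],
 [-38,  53, -55],
 [ -4,  40, -23],
 [ 52, -42,  60]]
Now row reduce the product.
R2 ← R2 + (19/31)·R1: [0, 446/31, -223/31]
R3 ← R3 + (2/31)·R1: [0, 1114/31, -557/31]
R4 ← R4 − (26/31)·R1: [0, 336/31, -168/31]
R3 ← R3 − (557/223)·R2: [0, 0, 0]
R4 ← R4 − (168/223)·R2: [0, 0, 0]
2 nonzero rows, so rank(AT) = 2.

2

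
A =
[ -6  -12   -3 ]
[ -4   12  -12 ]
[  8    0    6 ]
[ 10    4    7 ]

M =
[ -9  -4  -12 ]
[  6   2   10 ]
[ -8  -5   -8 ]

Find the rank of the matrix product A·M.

First compute AM:
[[  6,  15, -24],
 [204, 100, 264],
 [-120, -62, -144],
 [-122, -67, -136]]
Now row reduce the product.
R2 ← R2 − (34)·R1: [0, -410, 1080]
R3 ← R3 + (20)·R1: [0, 238, -624]
R4 ← R4 + (61/3)·R1: [0, 238, -624]
R3 ← R3 + (119/205)·R2: [0, 0, 120/41]
R4 ← R4 + (119/205)·R2: [0, 0, 120/41]
R4 ← R4 − R3: [0, 0, 0]
3 nonzero rows, so rank(AM) = 3.

3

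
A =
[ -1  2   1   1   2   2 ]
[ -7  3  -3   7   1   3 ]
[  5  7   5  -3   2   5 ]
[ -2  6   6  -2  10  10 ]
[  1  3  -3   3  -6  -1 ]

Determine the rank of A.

Row reduce to echelon form.
R2 ← R2 − (7)·R1: [0, -11, -10, 0, -13, -11]
R3 ← R3 + (5)·R1: [0, 17, 10, 2, 12, 15]
R4 ← R4 − (2)·R1: [0, 2, 4, -4, 6, 6]
R5 ← R5 + R1: [0, 5, -2, 4, -4, 1]
R3 ← R3 + (17/11)·R2: [0, 0, -60/11, 2, -89/11, -2]
R4 ← R4 + (2/11)·R2: [0, 0, 24/11, -4, 40/11, 4]
R5 ← R5 + (5/11)·R2: [0, 0, -72/11, 4, -109/11, -4]
R4 ← R4 + (2/5)·R3: [0, 0, 0, -16/5, 2/5, 16/5]
R5 ← R5 − (6/5)·R3: [0, 0, 0, 8/5, -1/5, -8/5]
R5 ← R5 + (1/2)·R4: [0, 0, 0, 0, 0, 0]
Echelon form has 4 nonzero rows, so rank(A) = 4.

4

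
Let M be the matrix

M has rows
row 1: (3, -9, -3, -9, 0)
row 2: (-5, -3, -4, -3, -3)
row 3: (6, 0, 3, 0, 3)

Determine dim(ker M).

3

Row reduce to echelon form.
R2 ← R2 + (5/3)·R1: [0, -18, -9, -18, -3]
R3 ← R3 − (2)·R1: [0, 18, 9, 18, 3]
R3 ← R3 + R2: [0, 0, 0, 0, 0]
2 nonzero rows, so rank(M) = 2.
M has 5 columns; by rank–nullity, nullity = 5 − 2 = 3.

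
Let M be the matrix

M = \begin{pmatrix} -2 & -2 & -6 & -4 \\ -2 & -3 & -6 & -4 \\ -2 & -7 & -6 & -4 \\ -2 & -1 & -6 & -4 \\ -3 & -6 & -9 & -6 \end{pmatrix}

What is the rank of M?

2

Row reduce to echelon form.
R2 ← R2 − R1: [0, -1, 0, 0]
R3 ← R3 − R1: [0, -5, 0, 0]
R4 ← R4 − R1: [0, 1, 0, 0]
R5 ← R5 − (3/2)·R1: [0, -3, 0, 0]
R3 ← R3 − (5)·R2: [0, 0, 0, 0]
R4 ← R4 + R2: [0, 0, 0, 0]
R5 ← R5 − (3)·R2: [0, 0, 0, 0]
Echelon form has 2 nonzero rows, so rank(M) = 2.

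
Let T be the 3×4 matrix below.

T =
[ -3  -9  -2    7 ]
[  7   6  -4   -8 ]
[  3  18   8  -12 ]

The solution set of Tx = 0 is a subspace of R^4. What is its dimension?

1

Row reduce to echelon form.
R2 ← R2 + (7/3)·R1: [0, -15, -26/3, 25/3]
R3 ← R3 + R1: [0, 9, 6, -5]
R3 ← R3 + (3/5)·R2: [0, 0, 4/5, 0]
3 nonzero rows, so rank(T) = 3.
T has 4 columns; by rank–nullity, nullity = 4 − 3 = 1.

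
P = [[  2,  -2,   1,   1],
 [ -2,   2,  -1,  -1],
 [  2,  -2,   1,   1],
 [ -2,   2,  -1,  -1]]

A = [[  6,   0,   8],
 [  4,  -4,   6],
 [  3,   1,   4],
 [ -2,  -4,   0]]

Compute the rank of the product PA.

1

First compute PA:
[[  5,   5,   8],
 [ -5,  -5,  -8],
 [  5,   5,   8],
 [ -5,  -5,  -8]]
Now row reduce the product.
R2 ← R2 + R1: [0, 0, 0]
R3 ← R3 − R1: [0, 0, 0]
R4 ← R4 + R1: [0, 0, 0]
1 nonzero row, so rank(PA) = 1.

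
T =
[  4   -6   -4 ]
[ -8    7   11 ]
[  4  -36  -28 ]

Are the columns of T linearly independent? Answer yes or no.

Row reduce T to echelon form.
R2 ← R2 + (2)·R1: [0, -5, 3]
R3 ← R3 − R1: [0, -30, -24]
R3 ← R3 − (6)·R2: [0, 0, -42]
3 pivots among 3 columns.
Every column is a pivot column, so the columns are linearly independent.

yes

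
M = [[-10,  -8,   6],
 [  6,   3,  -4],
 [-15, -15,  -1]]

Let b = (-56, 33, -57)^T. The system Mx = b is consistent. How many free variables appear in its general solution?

0

Row reduce the augmented matrix [M | b].
R2 ← R2 + (3/5)·R1: [0, -9/5, -2/5, -3/5]
R3 ← R3 − (3/2)·R1: [0, -3, -10, 27]
R3 ← R3 − (5/3)·R2: [0, 0, -28/3, 28]
The echelon form has 3 nonzero rows, and every pivot lies in the first 3 columns, so rank(M) = rank([M|b]) = 3.
The system is consistent.
Free variables = (unknowns) − (rank) = 3 − 3 = 0.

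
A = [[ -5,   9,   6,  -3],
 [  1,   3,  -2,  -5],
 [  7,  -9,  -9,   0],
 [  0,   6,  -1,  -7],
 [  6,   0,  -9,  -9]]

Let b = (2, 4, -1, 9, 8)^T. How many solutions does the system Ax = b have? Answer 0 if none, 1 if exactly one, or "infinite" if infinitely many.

0

Row reduce the augmented matrix [A | b].
R2 ← R2 + (1/5)·R1: [0, 24/5, -4/5, -28/5, 22/5]
R3 ← R3 + (7/5)·R1: [0, 18/5, -3/5, -21/5, 9/5]
R5 ← R5 + (6/5)·R1: [0, 54/5, -9/5, -63/5, 52/5]
R3 ← R3 − (3/4)·R2: [0, 0, 0, 0, -3/2]
R4 ← R4 − (5/4)·R2: [0, 0, 0, 0, 7/2]
R5 ← R5 − (9/4)·R2: [0, 0, 0, 0, 1/2]
R4 ← R4 + (7/3)·R3: [0, 0, 0, 0, 0]
R5 ← R5 + (1/3)·R3: [0, 0, 0, 0, 0]
The echelon form has 3 nonzero rows; the last pivot sits in the augmented column, so rank(A) = 2 but rank([A|b]) = 3.
Since the ranks differ, the system is inconsistent.
It has no solutions.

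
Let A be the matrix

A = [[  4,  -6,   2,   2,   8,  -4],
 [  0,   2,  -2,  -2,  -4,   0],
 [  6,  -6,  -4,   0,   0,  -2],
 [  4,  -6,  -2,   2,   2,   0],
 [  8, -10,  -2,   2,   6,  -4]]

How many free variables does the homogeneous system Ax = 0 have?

Row reduce to echelon form.
R3 ← R3 − (3/2)·R1: [0, 3, -7, -3, -12, 4]
R4 ← R4 − R1: [0, 0, -4, 0, -6, 4]
R5 ← R5 − (2)·R1: [0, 2, -6, -2, -10, 4]
R3 ← R3 − (3/2)·R2: [0, 0, -4, 0, -6, 4]
R5 ← R5 − R2: [0, 0, -4, 0, -6, 4]
R4 ← R4 − R3: [0, 0, 0, 0, 0, 0]
R5 ← R5 − R3: [0, 0, 0, 0, 0, 0]
3 nonzero rows, so rank(A) = 3.
A has 6 columns; by rank–nullity, nullity = 6 − 3 = 3.

3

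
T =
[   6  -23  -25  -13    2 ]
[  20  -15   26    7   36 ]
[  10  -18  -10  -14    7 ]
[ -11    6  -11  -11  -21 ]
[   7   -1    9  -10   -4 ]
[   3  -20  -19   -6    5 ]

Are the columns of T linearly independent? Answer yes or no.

Row reduce T to echelon form.
R2 ← R2 − (10/3)·R1: [0, 185/3, 328/3, 151/3, 88/3]
R3 ← R3 − (5/3)·R1: [0, 61/3, 95/3, 23/3, 11/3]
R4 ← R4 + (11/6)·R1: [0, -217/6, -341/6, -209/6, -52/3]
R5 ← R5 − (7/6)·R1: [0, 155/6, 229/6, 31/6, -19/3]
R6 ← R6 − (1/2)·R1: [0, -17/2, -13/2, 1/2, 4]
R3 ← R3 − (61/185)·R2: [0, 0, -811/185, -1652/185, -1111/185]
R4 ← R4 + (217/370)·R2: [0, 0, 2697/370, -983/185, -24/185]
R5 ← R5 − (31/74)·R2: [0, 0, -565/74, -589/37, -689/37]
R6 ← R6 + (51/370)·R2: [0, 0, 3171/370, 1376/185, 1488/185]
R4 ← R4 + (2697/1622)·R3: [0, 0, 0, -16351/811, -16407/1622]
R5 ← R5 − (2825/1622)·R3: [0, 0, 0, -297/811, -13239/1622]
R6 ← R6 + (3171/1622)·R3: [0, 0, 0, -8126/811, -5997/1622]
R5 ← R5 − (297/16351)·R4: [0, 0, 0, 0, -130455/16351]
R6 ← R6 − (8126/16351)·R4: [0, 0, 0, 0, 43485/32702]
R6 ← R6 + (1/6)·R5: [0, 0, 0, 0, 0]
5 pivots among 5 columns.
Every column is a pivot column, so the columns are linearly independent.

yes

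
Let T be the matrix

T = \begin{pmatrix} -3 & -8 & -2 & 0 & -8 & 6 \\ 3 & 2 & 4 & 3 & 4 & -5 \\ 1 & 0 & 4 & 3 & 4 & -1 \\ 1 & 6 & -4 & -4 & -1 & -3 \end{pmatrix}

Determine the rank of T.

4

Row reduce to echelon form.
R2 ← R2 + R1: [0, -6, 2, 3, -4, 1]
R3 ← R3 + (1/3)·R1: [0, -8/3, 10/3, 3, 4/3, 1]
R4 ← R4 + (1/3)·R1: [0, 10/3, -14/3, -4, -11/3, -1]
R3 ← R3 − (4/9)·R2: [0, 0, 22/9, 5/3, 28/9, 5/9]
R4 ← R4 + (5/9)·R2: [0, 0, -32/9, -7/3, -53/9, -4/9]
R4 ← R4 + (16/11)·R3: [0, 0, 0, 1/11, -15/11, 4/11]
Echelon form has 4 nonzero rows, so rank(T) = 4.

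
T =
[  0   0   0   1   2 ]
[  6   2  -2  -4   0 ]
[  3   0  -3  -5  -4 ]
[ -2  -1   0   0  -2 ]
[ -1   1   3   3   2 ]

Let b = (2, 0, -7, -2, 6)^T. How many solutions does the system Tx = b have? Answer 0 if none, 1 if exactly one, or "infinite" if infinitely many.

Row reduce the augmented matrix [T | b].
Swap R1 ↔ R2
R3 ← R3 − (1/2)·R1: [0, -1, -2, -3, -4, -7]
R4 ← R4 + (1/3)·R1: [0, -1/3, -2/3, -4/3, -2, -2]
R5 ← R5 + (1/6)·R1: [0, 4/3, 8/3, 7/3, 2, 6]
Swap R2 ↔ R3
R4 ← R4 − (1/3)·R2: [0, 0, 0, -1/3, -2/3, 1/3]
R5 ← R5 + (4/3)·R2: [0, 0, 0, -5/3, -10/3, -10/3]
R4 ← R4 + (1/3)·R3: [0, 0, 0, 0, 0, 1]
R5 ← R5 + (5/3)·R3: [0, 0, 0, 0, 0, 0]
The echelon form has 4 nonzero rows; the last pivot sits in the augmented column, so rank(T) = 3 but rank([T|b]) = 4.
Since the ranks differ, the system is inconsistent.
It has no solutions.

0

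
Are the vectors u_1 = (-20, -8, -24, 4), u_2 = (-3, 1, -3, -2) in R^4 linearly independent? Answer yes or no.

yes

Form the matrix with these vectors as rows and row reduce.
R2 ← R2 − (3/20)·R1: [0, 11/5, 3/5, -13/5]
2 nonzero rows, so the 2 vectors span a space of dimension 2.
Since 2 = 2, the vectors are linearly independent.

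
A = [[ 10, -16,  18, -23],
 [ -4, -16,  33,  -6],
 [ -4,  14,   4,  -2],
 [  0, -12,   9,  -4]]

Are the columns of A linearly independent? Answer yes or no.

Row reduce A to echelon form.
R2 ← R2 + (2/5)·R1: [0, -112/5, 201/5, -76/5]
R3 ← R3 + (2/5)·R1: [0, 38/5, 56/5, -56/5]
R3 ← R3 + (19/56)·R2: [0, 0, 1391/56, -229/14]
R4 ← R4 − (15/28)·R2: [0, 0, -351/28, 29/7]
R4 ← R4 + (54/107)·R3: [0, 0, 0, -440/107]
4 pivots among 4 columns.
Every column is a pivot column, so the columns are linearly independent.

yes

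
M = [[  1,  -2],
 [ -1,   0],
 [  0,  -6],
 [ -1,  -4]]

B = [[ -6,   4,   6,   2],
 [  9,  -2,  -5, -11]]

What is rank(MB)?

2

First compute MB:
[[-24,   8,  16,  24],
 [  6,  -4,  -6,  -2],
 [-54,  12,  30,  66],
 [-30,   4,  14,  42]]
Now row reduce the product.
R2 ← R2 + (1/4)·R1: [0, -2, -2, 4]
R3 ← R3 − (9/4)·R1: [0, -6, -6, 12]
R4 ← R4 − (5/4)·R1: [0, -6, -6, 12]
R3 ← R3 − (3)·R2: [0, 0, 0, 0]
R4 ← R4 − (3)·R2: [0, 0, 0, 0]
2 nonzero rows, so rank(MB) = 2.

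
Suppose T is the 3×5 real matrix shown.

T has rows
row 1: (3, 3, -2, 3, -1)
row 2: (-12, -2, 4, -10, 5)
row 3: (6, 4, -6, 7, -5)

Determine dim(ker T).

2

Row reduce to echelon form.
R2 ← R2 + (4)·R1: [0, 10, -4, 2, 1]
R3 ← R3 − (2)·R1: [0, -2, -2, 1, -3]
R3 ← R3 + (1/5)·R2: [0, 0, -14/5, 7/5, -14/5]
3 nonzero rows, so rank(T) = 3.
T has 5 columns; by rank–nullity, nullity = 5 − 3 = 2.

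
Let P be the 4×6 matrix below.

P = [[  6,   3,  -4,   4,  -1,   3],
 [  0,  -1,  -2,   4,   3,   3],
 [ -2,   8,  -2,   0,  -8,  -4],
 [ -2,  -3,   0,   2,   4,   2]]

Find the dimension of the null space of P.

3

Row reduce to echelon form.
R3 ← R3 + (1/3)·R1: [0, 9, -10/3, 4/3, -25/3, -3]
R4 ← R4 + (1/3)·R1: [0, -2, -4/3, 10/3, 11/3, 3]
R3 ← R3 + (9)·R2: [0, 0, -64/3, 112/3, 56/3, 24]
R4 ← R4 − (2)·R2: [0, 0, 8/3, -14/3, -7/3, -3]
R4 ← R4 + (1/8)·R3: [0, 0, 0, 0, 0, 0]
3 nonzero rows, so rank(P) = 3.
P has 6 columns; by rank–nullity, nullity = 6 − 3 = 3.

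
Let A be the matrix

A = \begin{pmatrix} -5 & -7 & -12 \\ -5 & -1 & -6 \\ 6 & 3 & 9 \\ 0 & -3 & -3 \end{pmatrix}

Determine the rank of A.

2

Row reduce to echelon form.
R2 ← R2 − R1: [0, 6, 6]
R3 ← R3 + (6/5)·R1: [0, -27/5, -27/5]
R3 ← R3 + (9/10)·R2: [0, 0, 0]
R4 ← R4 + (1/2)·R2: [0, 0, 0]
Echelon form has 2 nonzero rows, so rank(A) = 2.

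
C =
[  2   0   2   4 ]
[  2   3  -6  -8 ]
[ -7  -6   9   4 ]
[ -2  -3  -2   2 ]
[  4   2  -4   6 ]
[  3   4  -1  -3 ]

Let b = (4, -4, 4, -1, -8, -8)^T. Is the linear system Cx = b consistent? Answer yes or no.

Row reduce the augmented matrix [C | b].
R2 ← R2 − R1: [0, 3, -8, -12, -8]
R3 ← R3 + (7/2)·R1: [0, -6, 16, 18, 18]
R4 ← R4 + R1: [0, -3, 0, 6, 3]
R5 ← R5 − (2)·R1: [0, 2, -8, -2, -16]
R6 ← R6 − (3/2)·R1: [0, 4, -4, -9, -14]
R3 ← R3 + (2)·R2: [0, 0, 0, -6, 2]
R4 ← R4 + R2: [0, 0, -8, -6, -5]
R5 ← R5 − (2/3)·R2: [0, 0, -8/3, 6, -32/3]
R6 ← R6 − (4/3)·R2: [0, 0, 20/3, 7, -10/3]
Swap R3 ↔ R4
R5 ← R5 − (1/3)·R3: [0, 0, 0, 8, -9]
R6 ← R6 + (5/6)·R3: [0, 0, 0, 2, -15/2]
R5 ← R5 + (4/3)·R4: [0, 0, 0, 0, -19/3]
R6 ← R6 + (1/3)·R4: [0, 0, 0, 0, -41/6]
R6 ← R6 − (41/38)·R5: [0, 0, 0, 0, 0]
The echelon form has 5 nonzero rows; the last pivot sits in the augmented column, so rank(C) = 4 but rank([C|b]) = 5.
Since the ranks differ, the system is inconsistent.

no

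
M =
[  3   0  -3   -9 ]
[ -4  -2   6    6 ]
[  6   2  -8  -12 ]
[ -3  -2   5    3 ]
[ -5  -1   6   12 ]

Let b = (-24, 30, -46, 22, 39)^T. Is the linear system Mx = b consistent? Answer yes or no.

Row reduce the augmented matrix [M | b].
R2 ← R2 + (4/3)·R1: [0, -2, 2, -6, -2]
R3 ← R3 − (2)·R1: [0, 2, -2, 6, 2]
R4 ← R4 + R1: [0, -2, 2, -6, -2]
R5 ← R5 + (5/3)·R1: [0, -1, 1, -3, -1]
R3 ← R3 + R2: [0, 0, 0, 0, 0]
R4 ← R4 − R2: [0, 0, 0, 0, 0]
R5 ← R5 − (1/2)·R2: [0, 0, 0, 0, 0]
The echelon form has 2 nonzero rows, and every pivot lies in the first 4 columns, so rank(M) = rank([M|b]) = 2.
The system is consistent.

yes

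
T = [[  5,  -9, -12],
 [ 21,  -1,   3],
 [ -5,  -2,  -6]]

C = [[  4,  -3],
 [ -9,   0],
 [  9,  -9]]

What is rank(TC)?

First compute TC:
[[ -7,  93],
 [120, -90],
 [-56,  69]]
Now row reduce the product.
R2 ← R2 + (120/7)·R1: [0, 10530/7]
R3 ← R3 − (8)·R1: [0, -675]
R3 ← R3 + (35/78)·R2: [0, 0]
2 nonzero rows, so rank(TC) = 2.

2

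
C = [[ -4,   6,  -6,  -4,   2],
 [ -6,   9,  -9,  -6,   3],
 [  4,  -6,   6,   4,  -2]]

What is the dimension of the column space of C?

Row reduce to echelon form.
R2 ← R2 − (3/2)·R1: [0, 0, 0, 0, 0]
R3 ← R3 + R1: [0, 0, 0, 0, 0]
Echelon form has 1 nonzero row, so rank(C) = 1.
The column space has dimension equal to the rank: 1.

1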